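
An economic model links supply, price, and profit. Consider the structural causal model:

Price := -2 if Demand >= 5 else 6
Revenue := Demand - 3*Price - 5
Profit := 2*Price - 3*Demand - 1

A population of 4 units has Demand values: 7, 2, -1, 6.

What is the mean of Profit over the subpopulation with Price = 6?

9.5

E[Profit|Price=6] averages over only the 2 units with Price=6 (Demand = 2, -1): Profit = 5, 14, mean 9.5.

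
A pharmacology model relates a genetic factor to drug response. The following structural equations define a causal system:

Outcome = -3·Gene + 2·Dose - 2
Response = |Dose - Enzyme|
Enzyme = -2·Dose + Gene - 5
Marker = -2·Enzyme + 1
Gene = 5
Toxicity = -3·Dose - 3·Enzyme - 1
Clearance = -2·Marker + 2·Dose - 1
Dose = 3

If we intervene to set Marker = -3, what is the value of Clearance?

The intervention breaks the incoming arrows to Marker: Marker = -2·Enzyme + 1 no longer applies, and Marker = -3.
Clearance = -2·Marker + 2·Dose - 1  [with Marker=-3, Dose=3]  = 11

11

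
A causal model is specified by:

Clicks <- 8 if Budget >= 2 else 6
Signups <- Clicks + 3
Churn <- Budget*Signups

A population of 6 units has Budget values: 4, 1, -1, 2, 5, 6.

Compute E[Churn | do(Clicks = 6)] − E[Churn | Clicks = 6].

Every unit gets Clicks=6 under the intervention. Churn values become 36, 9, -9, 18, 45, 54; E[Churn|do(Clicks=6)] = 25.5.
Conditioning on Clicks=6 selects the 2 unit(s) with Budget ∈ {1, -1}. Their Churn values: 9, -9. Mean = 0.
Difference = 25.5 − 0 = 25.5.

25.5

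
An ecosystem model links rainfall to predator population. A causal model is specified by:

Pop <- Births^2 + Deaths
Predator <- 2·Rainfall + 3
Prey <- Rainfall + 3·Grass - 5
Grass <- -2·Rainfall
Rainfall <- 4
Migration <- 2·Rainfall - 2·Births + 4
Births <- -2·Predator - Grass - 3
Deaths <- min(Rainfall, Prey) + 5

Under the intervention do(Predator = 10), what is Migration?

The intervention breaks the incoming arrows to Predator: Predator <- 2·Rainfall + 3 no longer applies, and Predator = 10.
Grass = -2·Rainfall  [with Rainfall=4]  = -8
Births = -2·Predator - Grass - 3  [with Predator=10, Grass=-8]  = -15
Migration = 2·Rainfall - 2·Births + 4  [with Rainfall=4, Births=-15]  = 42

42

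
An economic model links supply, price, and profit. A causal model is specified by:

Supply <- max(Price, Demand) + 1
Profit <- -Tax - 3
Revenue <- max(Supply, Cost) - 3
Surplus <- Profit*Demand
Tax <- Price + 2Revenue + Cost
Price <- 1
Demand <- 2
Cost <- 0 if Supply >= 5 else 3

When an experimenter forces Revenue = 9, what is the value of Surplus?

-50

do(Revenue=9) replaces the equation Revenue <- max(Supply, Cost) - 3 with the constant Revenue = 9.
Supply = max(Price, Demand) + 1  [with Price=1, Demand=2]  = 3
Cost = 0 if Supply >= 5 else 3  [with Supply=3]  = 3
Tax = Price + 2Revenue + Cost  [with Price=1, Revenue=9, Cost=3]  = 22
Profit = -Tax - 3  [with Tax=22]  = -25
Surplus = Profit*Demand  [with Profit=-25, Demand=2]  = -50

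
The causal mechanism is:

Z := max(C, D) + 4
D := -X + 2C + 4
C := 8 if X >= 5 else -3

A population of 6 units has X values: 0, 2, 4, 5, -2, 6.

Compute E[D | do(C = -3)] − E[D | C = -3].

The intervention sets C=-3 in all 6 units regardless of X. Recomputing D per unit gives -2, -4, -6, -7, 0, -8; average -4.5.
Conditioning on C=-3 selects the 4 unit(s) with X ∈ {0, 2, 4, -2}. Their D values: -2, -4, -6, 0. Mean = -3.
Difference = -4.5 − (-3) = -1.5.

-1.5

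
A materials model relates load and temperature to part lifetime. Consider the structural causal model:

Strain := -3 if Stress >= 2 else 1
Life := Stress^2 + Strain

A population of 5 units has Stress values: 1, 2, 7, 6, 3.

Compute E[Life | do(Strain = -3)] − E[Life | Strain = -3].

-4.7

Every unit gets Strain=-3 under the intervention. Life values become -2, 1, 46, 33, 6; E[Life|do(Strain=-3)] = 16.8.
E[Life|Strain=-3] averages over only the 4 units with Strain=-3 (Stress = 2, 7, 6, 3): Life = 1, 46, 33, 6, mean 21.5.
Difference = 16.8 − 21.5 = -4.7.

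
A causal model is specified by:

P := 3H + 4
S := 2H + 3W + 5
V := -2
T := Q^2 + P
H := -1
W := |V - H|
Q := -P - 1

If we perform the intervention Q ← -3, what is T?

10

Intervening sets Q = -3 and removes its equation (Q := -P - 1).
P = 3H + 4  [with H=-1]  = 1
T = Q^2 + P  [with Q=-3, P=1]  = 10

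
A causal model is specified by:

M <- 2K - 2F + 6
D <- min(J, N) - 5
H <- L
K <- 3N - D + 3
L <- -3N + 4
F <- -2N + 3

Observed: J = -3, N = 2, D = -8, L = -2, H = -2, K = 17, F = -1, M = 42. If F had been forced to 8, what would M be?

do(F=8) replaces the equation F <- -2N + 3 with the constant F = 8.
D = min(J, N) - 5  [with J=-3, N=2]  = -8
K = 3N - D + 3  [with N=2, D=-8]  = 17
M = 2K - 2F + 6  [with K=17, F=8]  = 24

24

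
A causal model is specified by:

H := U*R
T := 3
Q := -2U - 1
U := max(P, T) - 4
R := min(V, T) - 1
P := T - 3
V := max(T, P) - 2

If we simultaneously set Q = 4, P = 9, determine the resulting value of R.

The joint intervention fixes Q = 4, P = 9, removing each variable's own equation.
V = max(T, P) - 2  [with T=3, P=9]  = 7
R = min(V, T) - 1  [with V=7, T=3]  = 2

2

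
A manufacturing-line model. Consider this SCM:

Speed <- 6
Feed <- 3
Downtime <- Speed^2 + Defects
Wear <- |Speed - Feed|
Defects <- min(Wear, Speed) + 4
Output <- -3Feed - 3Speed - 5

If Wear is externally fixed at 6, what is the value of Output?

-32

do(Wear=6) replaces the equation Wear <- |Speed - Feed| with the constant Wear = 6.
Output is not downstream of the intervention, so its value is determined by the original equations.
Output = -3Feed - 3Speed - 5  [with Feed=3, Speed=6]  = -32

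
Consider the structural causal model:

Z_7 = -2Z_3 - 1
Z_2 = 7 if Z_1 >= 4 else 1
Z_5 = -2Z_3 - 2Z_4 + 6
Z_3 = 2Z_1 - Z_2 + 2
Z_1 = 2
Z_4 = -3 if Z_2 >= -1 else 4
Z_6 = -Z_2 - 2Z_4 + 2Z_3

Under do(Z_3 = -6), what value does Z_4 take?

The intervention breaks the incoming arrows to Z_3: Z_3 = 2Z_1 - Z_2 + 2 no longer applies, and Z_3 = -6.
Z_4 is not downstream of the intervention, so its value is determined by the original equations.
Z_2 = 7 if Z_1 >= 4 else 1  [with Z_1=2]  = 1
Z_4 = -3 if Z_2 >= -1 else 4  [with Z_2=1]  = -3

-3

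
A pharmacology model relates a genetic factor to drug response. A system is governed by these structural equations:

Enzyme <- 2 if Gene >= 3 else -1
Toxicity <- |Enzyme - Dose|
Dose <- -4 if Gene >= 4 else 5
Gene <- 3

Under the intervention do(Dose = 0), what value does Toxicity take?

2

Under do(Dose=0), the mechanism Dose <- -4 if Gene >= 4 else 5 is discarded; Dose is fixed at 0.
Enzyme = 2 if Gene >= 3 else -1  [with Gene=3]  = 2
Toxicity = |Enzyme - Dose|  [with Enzyme=2, Dose=0]  = 2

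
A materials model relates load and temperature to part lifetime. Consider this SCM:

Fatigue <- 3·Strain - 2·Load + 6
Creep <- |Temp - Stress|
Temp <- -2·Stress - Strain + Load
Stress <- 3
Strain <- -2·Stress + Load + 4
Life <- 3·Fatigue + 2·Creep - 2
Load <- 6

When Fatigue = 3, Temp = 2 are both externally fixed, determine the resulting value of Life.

9

Under do(Fatigue = 3, Temp = 2), each intervened variable's structural equation is replaced by its fixed value.
Creep = |Temp - Stress|  [with Temp=2, Stress=3]  = 1
Life = 3·Fatigue + 2·Creep - 2  [with Fatigue=3, Creep=1]  = 9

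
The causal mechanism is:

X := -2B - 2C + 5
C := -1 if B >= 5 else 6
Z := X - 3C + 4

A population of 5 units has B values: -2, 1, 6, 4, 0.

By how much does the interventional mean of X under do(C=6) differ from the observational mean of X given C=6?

-2.1

Under do(C=6), C's equation is replaced by C=6 for every unit. Per-unit X: -3, -9, -19, -15, -7. Mean = -10.6.
E[X|C=6] averages over only the 4 units with C=6 (B = -2, 1, 4, 0): X = -3, -9, -15, -7, mean -8.5.
Difference = -10.6 − (-8.5) = -2.1.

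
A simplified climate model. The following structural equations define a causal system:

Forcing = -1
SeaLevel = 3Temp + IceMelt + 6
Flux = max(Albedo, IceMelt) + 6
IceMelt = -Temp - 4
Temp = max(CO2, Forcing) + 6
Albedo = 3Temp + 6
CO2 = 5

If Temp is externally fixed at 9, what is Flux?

39

The intervention breaks the incoming arrows to Temp: Temp = max(CO2, Forcing) + 6 no longer applies, and Temp = 9.
IceMelt = -Temp - 4  [with Temp=9]  = -13
Albedo = 3Temp + 6  [with Temp=9]  = 33
Flux = max(Albedo, IceMelt) + 6  [with Albedo=33, IceMelt=-13]  = 39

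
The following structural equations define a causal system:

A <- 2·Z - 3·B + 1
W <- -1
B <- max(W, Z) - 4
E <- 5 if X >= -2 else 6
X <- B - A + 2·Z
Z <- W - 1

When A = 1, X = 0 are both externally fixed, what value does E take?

5

The joint intervention fixes A = 1, X = 0, removing each variable's own equation.
E = 5 if X >= -2 else 6  [with X=0]  = 5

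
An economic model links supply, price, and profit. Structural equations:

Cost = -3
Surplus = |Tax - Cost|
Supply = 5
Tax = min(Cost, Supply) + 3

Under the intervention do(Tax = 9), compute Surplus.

12

The intervention breaks the incoming arrows to Tax: Tax = min(Cost, Supply) + 3 no longer applies, and Tax = 9.
Surplus = |Tax - Cost|  [with Tax=9, Cost=-3]  = 12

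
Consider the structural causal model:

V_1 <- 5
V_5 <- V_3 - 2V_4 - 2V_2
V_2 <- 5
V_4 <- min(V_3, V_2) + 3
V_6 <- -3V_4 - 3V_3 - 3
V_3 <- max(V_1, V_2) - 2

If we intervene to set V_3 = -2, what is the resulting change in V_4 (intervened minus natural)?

The intervention breaks the incoming arrows to V_3: V_3 <- max(V_1, V_2) - 2 no longer applies, and V_3 = -2.
V_4 = min(V_3, V_2) + 3  [with V_3=-2, V_2=5]  = 1
Without intervention: V_3 = max(V_1, V_2) - 2  [with V_1=5, V_2=5]  = 3; V_4 = min(V_3, V_2) + 3  [with V_3=3, V_2=5]  = 6.
Change = 1 − 6 = -5.

-5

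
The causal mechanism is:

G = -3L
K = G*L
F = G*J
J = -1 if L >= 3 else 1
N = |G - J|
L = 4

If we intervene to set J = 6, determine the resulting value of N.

do(J=6) replaces the equation J = -1 if L >= 3 else 1 with the constant J = 6.
G = -3L  [with L=4]  = -12
N = |G - J|  [with G=-12, J=6]  = 18

18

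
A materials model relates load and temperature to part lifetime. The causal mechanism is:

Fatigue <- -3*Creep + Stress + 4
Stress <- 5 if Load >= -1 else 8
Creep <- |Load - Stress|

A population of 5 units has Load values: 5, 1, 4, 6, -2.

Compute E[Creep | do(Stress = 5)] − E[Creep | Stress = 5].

The intervention sets Stress=5 in all 5 units regardless of Load. Recomputing Creep per unit gives 0, 4, 1, 1, 7; average 2.6.
Conditioning on Stress=5 selects the 4 unit(s) with Load ∈ {5, 1, 4, 6}. Their Creep values: 0, 4, 1, 1. Mean = 1.5.
Difference = 2.6 − 1.5 = 1.1.

1.1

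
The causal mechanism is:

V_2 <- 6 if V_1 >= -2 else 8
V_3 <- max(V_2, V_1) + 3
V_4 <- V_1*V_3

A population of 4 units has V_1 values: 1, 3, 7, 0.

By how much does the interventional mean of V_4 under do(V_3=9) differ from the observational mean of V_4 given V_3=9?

do(V_3=9) breaks V_3's dependence on V_1. With V_3=9 fixed, V_4 across the units is 9, 27, 63, 0, mean 24.75.
Conditioning on V_3=9 selects the 3 unit(s) with V_1 ∈ {1, 3, 0}. Their V_4 values: 9, 27, 0. Mean = 12.
Difference = 24.75 − 12 = 12.75.

12.75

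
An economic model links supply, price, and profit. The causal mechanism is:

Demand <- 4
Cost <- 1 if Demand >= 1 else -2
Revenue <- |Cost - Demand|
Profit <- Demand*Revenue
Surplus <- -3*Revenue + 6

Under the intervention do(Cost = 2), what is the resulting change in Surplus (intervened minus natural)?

3

do(Cost=2) replaces the equation Cost <- 1 if Demand >= 1 else -2 with the constant Cost = 2.
Revenue = |Cost - Demand|  [with Cost=2, Demand=4]  = 2
Surplus = -3*Revenue + 6  [with Revenue=2]  = 0
Without intervention: Cost = 1 if Demand >= 1 else -2  [with Demand=4]  = 1; Revenue = |Cost - Demand|  [with Cost=1, Demand=4]  = 3; Surplus = -3*Revenue + 6  [with Revenue=3]  = -3.
Change = 0 − (-3) = 3.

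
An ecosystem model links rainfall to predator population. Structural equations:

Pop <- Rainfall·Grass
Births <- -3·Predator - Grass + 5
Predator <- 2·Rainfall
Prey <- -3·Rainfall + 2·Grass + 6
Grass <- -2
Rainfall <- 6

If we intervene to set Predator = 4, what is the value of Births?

-5

Intervening sets Predator = 4 and removes its equation (Predator <- 2·Rainfall).
Births = -3·Predator - Grass + 5  [with Predator=4, Grass=-2]  = -5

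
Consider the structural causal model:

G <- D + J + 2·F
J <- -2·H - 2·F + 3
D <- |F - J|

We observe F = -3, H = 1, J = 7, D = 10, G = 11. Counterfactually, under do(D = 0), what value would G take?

Intervening sets D = 0 and removes its equation (D <- |F - J|).
J = -2·H - 2·F + 3  [with H=1, F=-3]  = 7
G = D + J + 2·F  [with D=0, J=7, F=-3]  = 1

1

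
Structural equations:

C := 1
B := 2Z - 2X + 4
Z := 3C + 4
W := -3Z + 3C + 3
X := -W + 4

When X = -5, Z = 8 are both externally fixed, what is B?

The joint intervention fixes X = -5, Z = 8, removing each variable's own equation.
B = 2Z - 2X + 4  [with Z=8, X=-5]  = 30

30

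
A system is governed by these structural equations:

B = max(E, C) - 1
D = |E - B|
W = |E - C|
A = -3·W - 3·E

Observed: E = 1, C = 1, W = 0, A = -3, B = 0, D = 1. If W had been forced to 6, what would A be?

-21

The intervention breaks the incoming arrows to W: W = |E - C| no longer applies, and W = 6.
A = -3·W - 3·E  [with W=6, E=1]  = -21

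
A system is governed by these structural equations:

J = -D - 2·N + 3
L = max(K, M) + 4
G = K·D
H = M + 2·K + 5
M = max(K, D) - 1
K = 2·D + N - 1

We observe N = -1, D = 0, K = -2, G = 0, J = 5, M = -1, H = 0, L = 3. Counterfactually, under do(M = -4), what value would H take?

-3

Intervening sets M = -4 and removes its equation (M = max(K, D) - 1).
K = 2·D + N - 1  [with D=0, N=-1]  = -2
H = M + 2·K + 5  [with M=-4, K=-2]  = -3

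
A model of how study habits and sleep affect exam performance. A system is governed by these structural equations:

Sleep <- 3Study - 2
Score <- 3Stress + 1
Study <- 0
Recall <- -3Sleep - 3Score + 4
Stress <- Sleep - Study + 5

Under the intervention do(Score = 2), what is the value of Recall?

4

Intervening sets Score = 2 and removes its equation (Score <- 3Stress + 1).
Sleep = 3Study - 2  [with Study=0]  = -2
Recall = -3Sleep - 3Score + 4  [with Sleep=-2, Score=2]  = 4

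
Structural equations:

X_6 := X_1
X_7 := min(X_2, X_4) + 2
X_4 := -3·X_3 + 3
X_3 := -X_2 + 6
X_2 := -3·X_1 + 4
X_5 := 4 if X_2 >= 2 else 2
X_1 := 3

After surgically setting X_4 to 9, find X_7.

The intervention breaks the incoming arrows to X_4: X_4 := -3·X_3 + 3 no longer applies, and X_4 = 9.
X_2 = -3·X_1 + 4  [with X_1=3]  = -5
X_7 = min(X_2, X_4) + 2  [with X_2=-5, X_4=9]  = -3

-3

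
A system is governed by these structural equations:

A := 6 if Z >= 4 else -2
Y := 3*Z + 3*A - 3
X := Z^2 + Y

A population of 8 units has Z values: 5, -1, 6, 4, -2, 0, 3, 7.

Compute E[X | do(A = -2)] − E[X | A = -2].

22.25

do(A=-2) breaks A's dependence on Z. With A=-2 fixed, X across the units is 31, -11, 45, 19, -11, -9, 9, 61, mean 16.75.
Conditioning on A=-2 selects the 4 unit(s) with Z ∈ {-1, -2, 0, 3}. Their X values: -11, -11, -9, 9. Mean = -5.5.
Difference = 16.75 − (-5.5) = 22.25.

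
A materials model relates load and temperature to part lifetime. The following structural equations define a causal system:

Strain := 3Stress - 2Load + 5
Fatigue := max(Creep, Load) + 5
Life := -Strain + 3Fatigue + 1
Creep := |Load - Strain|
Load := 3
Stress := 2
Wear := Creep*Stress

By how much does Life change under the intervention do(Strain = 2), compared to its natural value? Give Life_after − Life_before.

The intervention breaks the incoming arrows to Strain: Strain := 3Stress - 2Load + 5 no longer applies, and Strain = 2.
Creep = |Load - Strain|  [with Load=3, Strain=2]  = 1
Fatigue = max(Creep, Load) + 5  [with Creep=1, Load=3]  = 8
Life = -Strain + 3Fatigue + 1  [with Strain=2, Fatigue=8]  = 23
Without intervention: Strain = 3Stress - 2Load + 5  [with Stress=2, Load=3]  = 5; Creep = |Load - Strain|  [with Load=3, Strain=5]  = 2; Fatigue = max(Creep, Load) + 5  [with Creep=2, Load=3]  = 8; Life = -Strain + 3Fatigue + 1  [with Strain=5, Fatigue=8]  = 20.
Change = 23 − 20 = 3.

3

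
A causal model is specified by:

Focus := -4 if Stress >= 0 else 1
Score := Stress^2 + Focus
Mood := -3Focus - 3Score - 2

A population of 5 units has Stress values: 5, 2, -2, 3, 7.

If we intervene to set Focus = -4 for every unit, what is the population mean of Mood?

-32.6

Under do(Focus=-4), Focus's equation is replaced by Focus=-4 for every unit. Per-unit Mood: -53, 10, 10, -5, -125. Mean = -32.6.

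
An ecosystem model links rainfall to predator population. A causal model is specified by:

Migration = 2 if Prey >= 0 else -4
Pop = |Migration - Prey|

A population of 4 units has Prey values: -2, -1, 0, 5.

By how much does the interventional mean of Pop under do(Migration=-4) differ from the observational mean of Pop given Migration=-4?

2

do(Migration=-4) breaks Migration's dependence on Prey. With Migration=-4 fixed, Pop across the units is 2, 3, 4, 9, mean 4.5.
Observing Migration=-4 restricts to units where Migration's equation naturally yields -4: Prey ∈ {-2, -1}. In that subpopulation Pop = 2, 3, mean 2.5.
Difference = 4.5 − 2.5 = 2.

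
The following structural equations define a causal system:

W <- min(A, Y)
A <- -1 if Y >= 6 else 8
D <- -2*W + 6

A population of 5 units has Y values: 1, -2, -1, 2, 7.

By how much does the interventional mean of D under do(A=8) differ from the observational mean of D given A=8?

The intervention sets A=8 in all 5 units regardless of Y. Recomputing D per unit gives 4, 10, 8, 2, -8; average 3.2.
E[D|A=8] averages over only the 4 units with A=8 (Y = 1, -2, -1, 2): D = 4, 10, 8, 2, mean 6.
Difference = 3.2 − 6 = -2.8.

-2.8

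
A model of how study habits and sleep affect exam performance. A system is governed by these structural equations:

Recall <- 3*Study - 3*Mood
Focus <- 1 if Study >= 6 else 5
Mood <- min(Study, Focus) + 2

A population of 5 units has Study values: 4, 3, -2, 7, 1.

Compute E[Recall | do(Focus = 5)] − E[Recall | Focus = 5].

1.2

Under do(Focus=5), Focus's equation is replaced by Focus=5 for every unit. Per-unit Recall: -6, -6, -6, 0, -6. Mean = -4.8.
E[Recall|Focus=5] averages over only the 4 units with Focus=5 (Study = 4, 3, -2, 1): Recall = -6, -6, -6, -6, mean -6.
Difference = -4.8 − (-6) = 1.2.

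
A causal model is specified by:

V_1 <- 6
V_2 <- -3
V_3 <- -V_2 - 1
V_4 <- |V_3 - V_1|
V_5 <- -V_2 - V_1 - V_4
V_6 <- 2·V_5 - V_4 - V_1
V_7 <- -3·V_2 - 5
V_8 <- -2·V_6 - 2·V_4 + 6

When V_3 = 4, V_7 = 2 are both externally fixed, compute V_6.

-18

Under do(V_3 = 4, V_7 = 2), each intervened variable's structural equation is replaced by its fixed value.
V_4 = |V_3 - V_1|  [with V_3=4, V_1=6]  = 2
V_5 = -V_2 - V_1 - V_4  [with V_2=-3, V_1=6, V_4=2]  = -5
V_6 = 2·V_5 - V_4 - V_1  [with V_5=-5, V_4=2, V_1=6]  = -18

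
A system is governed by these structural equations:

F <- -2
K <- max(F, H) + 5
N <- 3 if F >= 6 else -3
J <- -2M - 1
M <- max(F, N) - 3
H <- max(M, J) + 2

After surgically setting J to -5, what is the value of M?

-5

Under do(J=-5), the mechanism J <- -2M - 1 is discarded; J is fixed at -5.
Since M is not a descendant of the intervened variable, it is unaffected.
N = 3 if F >= 6 else -3  [with F=-2]  = -3
M = max(F, N) - 3  [with F=-2, N=-3]  = -5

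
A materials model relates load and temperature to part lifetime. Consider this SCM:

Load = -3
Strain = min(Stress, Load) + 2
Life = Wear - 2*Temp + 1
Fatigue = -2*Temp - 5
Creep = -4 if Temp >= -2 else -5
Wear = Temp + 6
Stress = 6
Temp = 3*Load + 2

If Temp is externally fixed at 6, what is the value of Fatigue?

-17

The intervention breaks the incoming arrows to Temp: Temp = 3*Load + 2 no longer applies, and Temp = 6.
Fatigue = -2*Temp - 5  [with Temp=6]  = -17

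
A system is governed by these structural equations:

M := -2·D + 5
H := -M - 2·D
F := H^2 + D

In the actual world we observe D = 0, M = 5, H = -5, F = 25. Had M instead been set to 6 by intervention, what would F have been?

36

Under do(M=6), the mechanism M := -2·D + 5 is discarded; M is fixed at 6.
H = -M - 2·D  [with M=6, D=0]  = -6
F = H^2 + D  [with H=-6, D=0]  = 36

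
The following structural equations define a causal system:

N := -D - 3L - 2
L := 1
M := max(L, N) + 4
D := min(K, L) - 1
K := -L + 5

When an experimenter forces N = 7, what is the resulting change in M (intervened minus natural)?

6

Intervening sets N = 7 and removes its equation (N := -D - 3L - 2).
M = max(L, N) + 4  [with L=1, N=7]  = 11
Without intervention: K = -L + 5  [with L=1]  = 4; D = min(K, L) - 1  [with K=4, L=1]  = 0; N = -D - 3L - 2  [with D=0, L=1]  = -5; M = max(L, N) + 4  [with L=1, N=-5]  = 5.
Change = 11 − 5 = 6.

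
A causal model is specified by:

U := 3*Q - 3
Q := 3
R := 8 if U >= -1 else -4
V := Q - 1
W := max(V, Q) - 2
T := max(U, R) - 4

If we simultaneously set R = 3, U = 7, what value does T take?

The joint intervention fixes R = 3, U = 7, removing each variable's own equation.
T = max(U, R) - 4  [with U=7, R=3]  = 3

3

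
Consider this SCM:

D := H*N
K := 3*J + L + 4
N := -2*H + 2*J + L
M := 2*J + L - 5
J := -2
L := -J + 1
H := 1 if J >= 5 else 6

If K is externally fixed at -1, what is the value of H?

The intervention breaks the incoming arrows to K: K := 3*J + L + 4 no longer applies, and K = -1.
H is not downstream of the intervention, so its value is determined by the original equations.
H = 1 if J >= 5 else 6  [with J=-2]  = 6

6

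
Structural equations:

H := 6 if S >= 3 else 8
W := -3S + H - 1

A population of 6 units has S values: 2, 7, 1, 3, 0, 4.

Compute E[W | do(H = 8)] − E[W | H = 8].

-5.5

The intervention sets H=8 in all 6 units regardless of S. Recomputing W per unit gives 1, -14, 4, -2, 7, -5; average -1.5.
E[W|H=8] averages over only the 3 units with H=8 (S = 2, 1, 0): W = 1, 4, 7, mean 4.
Difference = -1.5 − 4 = -5.5.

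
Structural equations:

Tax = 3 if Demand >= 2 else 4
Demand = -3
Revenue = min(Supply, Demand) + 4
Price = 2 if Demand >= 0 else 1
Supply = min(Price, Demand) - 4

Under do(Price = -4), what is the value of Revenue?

Under do(Price=-4), the mechanism Price = 2 if Demand >= 0 else 1 is discarded; Price is fixed at -4.
Supply = min(Price, Demand) - 4  [with Price=-4, Demand=-3]  = -8
Revenue = min(Supply, Demand) + 4  [with Supply=-8, Demand=-3]  = -4

-4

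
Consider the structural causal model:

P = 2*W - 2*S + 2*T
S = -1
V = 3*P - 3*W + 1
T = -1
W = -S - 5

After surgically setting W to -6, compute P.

-12

The intervention breaks the incoming arrows to W: W = -S - 5 no longer applies, and W = -6.
P = 2*W - 2*S + 2*T  [with W=-6, S=-1, T=-1]  = -12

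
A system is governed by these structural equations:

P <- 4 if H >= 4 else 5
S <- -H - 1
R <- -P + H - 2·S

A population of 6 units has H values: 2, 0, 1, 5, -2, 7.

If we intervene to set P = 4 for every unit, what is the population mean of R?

The intervention sets P=4 in all 6 units regardless of H. Recomputing R per unit gives 4, -2, 1, 13, -8, 19; average 4.5.

4.5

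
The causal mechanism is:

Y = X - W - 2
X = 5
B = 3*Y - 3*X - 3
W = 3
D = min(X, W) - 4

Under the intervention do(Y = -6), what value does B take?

-36

Intervening sets Y = -6 and removes its equation (Y = X - W - 2).
B = 3*Y - 3*X - 3  [with Y=-6, X=5]  = -36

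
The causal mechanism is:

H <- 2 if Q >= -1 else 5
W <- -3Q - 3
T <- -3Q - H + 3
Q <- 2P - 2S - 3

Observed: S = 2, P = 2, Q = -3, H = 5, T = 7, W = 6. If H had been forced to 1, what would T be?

Intervening sets H = 1 and removes its equation (H <- 2 if Q >= -1 else 5).
Q = 2P - 2S - 3  [with P=2, S=2]  = -3
T = -3Q - H + 3  [with Q=-3, H=1]  = 11

11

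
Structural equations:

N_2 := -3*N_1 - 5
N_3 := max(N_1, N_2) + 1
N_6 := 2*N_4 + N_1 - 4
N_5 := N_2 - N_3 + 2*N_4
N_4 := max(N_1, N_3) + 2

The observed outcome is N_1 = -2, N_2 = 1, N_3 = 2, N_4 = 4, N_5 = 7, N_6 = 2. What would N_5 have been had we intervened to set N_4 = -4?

Intervening sets N_4 = -4 and removes its equation (N_4 := max(N_1, N_3) + 2).
N_2 = -3*N_1 - 5  [with N_1=-2]  = 1
N_3 = max(N_1, N_2) + 1  [with N_1=-2, N_2=1]  = 2
N_5 = N_2 - N_3 + 2*N_4  [with N_2=1, N_3=2, N_4=-4]  = -9

-9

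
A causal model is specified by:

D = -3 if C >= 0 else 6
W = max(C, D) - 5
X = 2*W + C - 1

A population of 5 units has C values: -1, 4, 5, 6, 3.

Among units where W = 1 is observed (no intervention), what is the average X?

Conditioning on W=1 selects the 2 unit(s) with C ∈ {-1, 6}. Their X values: 0, 7. Mean = 3.5.

3.5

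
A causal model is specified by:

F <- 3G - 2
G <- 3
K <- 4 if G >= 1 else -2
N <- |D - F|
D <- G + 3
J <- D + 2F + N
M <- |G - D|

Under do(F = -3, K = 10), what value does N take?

Setting F = -3, K = 10 by intervention discards those variables' equations.
D = G + 3  [with G=3]  = 6
N = |D - F|  [with D=6, F=-3]  = 9

9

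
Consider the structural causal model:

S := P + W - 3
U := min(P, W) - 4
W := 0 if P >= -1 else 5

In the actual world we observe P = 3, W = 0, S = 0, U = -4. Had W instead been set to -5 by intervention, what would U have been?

Under do(W=-5), the mechanism W := 0 if P >= -1 else 5 is discarded; W is fixed at -5.
U = min(P, W) - 4  [with P=3, W=-5]  = -9

-9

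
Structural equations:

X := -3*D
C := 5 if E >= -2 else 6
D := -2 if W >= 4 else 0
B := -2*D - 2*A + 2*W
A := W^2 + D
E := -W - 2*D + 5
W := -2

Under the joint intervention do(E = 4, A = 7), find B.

-18

Setting E = 4, A = 7 by intervention discards those variables' equations.
D = -2 if W >= 4 else 0  [with W=-2]  = 0
B = -2*D - 2*A + 2*W  [with D=0, A=7, W=-2]  = -18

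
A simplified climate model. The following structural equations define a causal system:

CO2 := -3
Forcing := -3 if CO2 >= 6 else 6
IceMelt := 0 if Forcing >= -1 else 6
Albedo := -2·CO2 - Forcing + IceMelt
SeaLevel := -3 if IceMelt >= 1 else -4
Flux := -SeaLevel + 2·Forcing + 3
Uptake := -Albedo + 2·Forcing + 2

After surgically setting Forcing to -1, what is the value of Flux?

5

Under do(Forcing=-1), the mechanism Forcing := -3 if CO2 >= 6 else 6 is discarded; Forcing is fixed at -1.
IceMelt = 0 if Forcing >= -1 else 6  [with Forcing=-1]  = 0
SeaLevel = -3 if IceMelt >= 1 else -4  [with IceMelt=0]  = -4
Flux = -SeaLevel + 2·Forcing + 3  [with SeaLevel=-4, Forcing=-1]  = 5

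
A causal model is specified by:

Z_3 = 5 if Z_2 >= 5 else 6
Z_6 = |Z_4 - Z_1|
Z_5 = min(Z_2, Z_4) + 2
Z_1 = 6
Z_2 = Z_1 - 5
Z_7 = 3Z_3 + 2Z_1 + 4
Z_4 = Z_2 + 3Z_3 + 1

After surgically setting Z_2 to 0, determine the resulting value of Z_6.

13

Under do(Z_2=0), the mechanism Z_2 = Z_1 - 5 is discarded; Z_2 is fixed at 0.
Z_3 = 5 if Z_2 >= 5 else 6  [with Z_2=0]  = 6
Z_4 = Z_2 + 3Z_3 + 1  [with Z_2=0, Z_3=6]  = 19
Z_6 = |Z_4 - Z_1|  [with Z_4=19, Z_1=6]  = 13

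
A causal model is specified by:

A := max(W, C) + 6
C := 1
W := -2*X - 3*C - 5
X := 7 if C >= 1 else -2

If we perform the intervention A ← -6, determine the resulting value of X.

The intervention breaks the incoming arrows to A: A := max(W, C) + 6 no longer applies, and A = -6.
Since X is not a descendant of the intervened variable, it is unaffected.
X = 7 if C >= 1 else -2  [with C=1]  = 7

7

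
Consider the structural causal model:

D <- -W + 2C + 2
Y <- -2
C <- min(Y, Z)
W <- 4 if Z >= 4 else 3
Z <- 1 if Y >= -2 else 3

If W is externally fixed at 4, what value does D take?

Intervening sets W = 4 and removes its equation (W <- 4 if Z >= 4 else 3).
Z = 1 if Y >= -2 else 3  [with Y=-2]  = 1
C = min(Y, Z)  [with Y=-2, Z=1]  = -2
D = -W + 2C + 2  [with W=4, C=-2]  = -6

-6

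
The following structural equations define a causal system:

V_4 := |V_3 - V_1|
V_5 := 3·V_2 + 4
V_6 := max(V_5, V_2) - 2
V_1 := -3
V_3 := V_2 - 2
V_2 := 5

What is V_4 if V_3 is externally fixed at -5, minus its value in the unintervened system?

-4

The intervention breaks the incoming arrows to V_3: V_3 := V_2 - 2 no longer applies, and V_3 = -5.
V_4 = |V_3 - V_1|  [with V_3=-5, V_1=-3]  = 2
Without intervention: V_3 = V_2 - 2  [with V_2=5]  = 3; V_4 = |V_3 - V_1|  [with V_3=3, V_1=-3]  = 6.
Change = 2 − 6 = -4.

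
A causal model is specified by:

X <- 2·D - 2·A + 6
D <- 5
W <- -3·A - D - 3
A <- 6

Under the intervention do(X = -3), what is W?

The intervention breaks the incoming arrows to X: X <- 2·D - 2·A + 6 no longer applies, and X = -3.
W is not downstream of the intervention, so its value is determined by the original equations.
W = -3·A - D - 3  [with A=6, D=5]  = -26

-26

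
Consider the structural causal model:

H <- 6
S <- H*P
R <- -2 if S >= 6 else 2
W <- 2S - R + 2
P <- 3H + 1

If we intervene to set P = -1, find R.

2

Under do(P=-1), the mechanism P <- 3H + 1 is discarded; P is fixed at -1.
S = H*P  [with H=6, P=-1]  = -6
R = -2 if S >= 6 else 2  [with S=-6]  = 2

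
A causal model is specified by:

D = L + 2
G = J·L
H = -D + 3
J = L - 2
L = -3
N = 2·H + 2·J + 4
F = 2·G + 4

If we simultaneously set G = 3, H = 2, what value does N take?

-2

The joint intervention fixes G = 3, H = 2, removing each variable's own equation.
J = L - 2  [with L=-3]  = -5
N = 2·H + 2·J + 4  [with H=2, J=-5]  = -2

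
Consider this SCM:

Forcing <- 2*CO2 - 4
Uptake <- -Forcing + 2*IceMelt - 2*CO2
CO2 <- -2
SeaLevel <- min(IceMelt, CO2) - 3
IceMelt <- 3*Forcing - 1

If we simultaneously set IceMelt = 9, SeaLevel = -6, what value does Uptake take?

30

Setting IceMelt = 9, SeaLevel = -6 by intervention discards those variables' equations.
Forcing = 2*CO2 - 4  [with CO2=-2]  = -8
Uptake = -Forcing + 2*IceMelt - 2*CO2  [with Forcing=-8, IceMelt=9, CO2=-2]  = 30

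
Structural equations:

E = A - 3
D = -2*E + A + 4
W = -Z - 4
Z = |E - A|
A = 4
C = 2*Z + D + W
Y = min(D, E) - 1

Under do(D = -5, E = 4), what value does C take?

-9

Setting D = -5, E = 4 by intervention discards those variables' equations.
Z = |E - A|  [with E=4, A=4]  = 0
W = -Z - 4  [with Z=0]  = -4
C = 2*Z + D + W  [with Z=0, D=-5, W=-4]  = -9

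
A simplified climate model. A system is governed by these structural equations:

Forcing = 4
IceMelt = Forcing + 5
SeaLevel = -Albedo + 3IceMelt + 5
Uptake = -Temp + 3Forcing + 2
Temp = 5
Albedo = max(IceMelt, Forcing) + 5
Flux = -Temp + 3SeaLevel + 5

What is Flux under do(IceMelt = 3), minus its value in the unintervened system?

-39

The intervention breaks the incoming arrows to IceMelt: IceMelt = Forcing + 5 no longer applies, and IceMelt = 3.
Albedo = max(IceMelt, Forcing) + 5  [with IceMelt=3, Forcing=4]  = 9
SeaLevel = -Albedo + 3IceMelt + 5  [with Albedo=9, IceMelt=3]  = 5
Flux = -Temp + 3SeaLevel + 5  [with Temp=5, SeaLevel=5]  = 15
Without intervention: IceMelt = Forcing + 5  [with Forcing=4]  = 9; Albedo = max(IceMelt, Forcing) + 5  [with IceMelt=9, Forcing=4]  = 14; SeaLevel = -Albedo + 3IceMelt + 5  [with Albedo=14, IceMelt=9]  = 18; Flux = -Temp + 3SeaLevel + 5  [with Temp=5, SeaLevel=18]  = 54.
Change = 15 − 54 = -39.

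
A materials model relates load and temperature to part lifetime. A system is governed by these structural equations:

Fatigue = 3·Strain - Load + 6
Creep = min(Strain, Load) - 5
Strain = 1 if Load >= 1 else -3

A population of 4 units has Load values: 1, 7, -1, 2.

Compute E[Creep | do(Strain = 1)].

-4.5

do(Strain=1) breaks Strain's dependence on Load. With Strain=1 fixed, Creep across the units is -4, -4, -6, -4, mean -4.5.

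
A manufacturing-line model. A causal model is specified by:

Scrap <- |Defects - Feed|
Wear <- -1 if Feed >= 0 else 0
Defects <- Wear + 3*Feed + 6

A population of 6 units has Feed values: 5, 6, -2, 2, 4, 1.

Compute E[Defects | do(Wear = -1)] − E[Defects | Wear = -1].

do(Wear=-1) breaks Wear's dependence on Feed. With Wear=-1 fixed, Defects across the units is 20, 23, -1, 11, 17, 8, mean 13.
E[Defects|Wear=-1] averages over only the 5 units with Wear=-1 (Feed = 5, 6, 2, 4, 1): Defects = 20, 23, 11, 17, 8, mean 15.8.
Difference = 13 − 15.8 = -2.8.

-2.8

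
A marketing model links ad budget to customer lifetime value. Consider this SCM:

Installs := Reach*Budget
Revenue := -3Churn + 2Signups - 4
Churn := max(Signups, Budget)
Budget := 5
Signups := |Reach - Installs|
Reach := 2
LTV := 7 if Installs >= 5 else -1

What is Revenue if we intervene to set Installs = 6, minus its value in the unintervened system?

The intervention breaks the incoming arrows to Installs: Installs := Reach*Budget no longer applies, and Installs = 6.
Signups = |Reach - Installs|  [with Reach=2, Installs=6]  = 4
Churn = max(Signups, Budget)  [with Signups=4, Budget=5]  = 5
Revenue = -3Churn + 2Signups - 4  [with Churn=5, Signups=4]  = -11
Without intervention: Installs = Reach*Budget  [with Reach=2, Budget=5]  = 10; Signups = |Reach - Installs|  [with Reach=2, Installs=10]  = 8; Churn = max(Signups, Budget)  [with Signups=8, Budget=5]  = 8; Revenue = -3Churn + 2Signups - 4  [with Churn=8, Signups=8]  = -12.
Change = -11 − (-12) = 1.

1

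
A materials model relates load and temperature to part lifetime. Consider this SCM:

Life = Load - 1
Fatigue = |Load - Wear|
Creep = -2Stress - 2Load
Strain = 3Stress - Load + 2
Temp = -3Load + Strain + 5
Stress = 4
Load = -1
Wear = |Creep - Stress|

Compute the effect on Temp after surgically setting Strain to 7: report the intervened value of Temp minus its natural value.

-8

The intervention breaks the incoming arrows to Strain: Strain = 3Stress - Load + 2 no longer applies, and Strain = 7.
Temp = -3Load + Strain + 5  [with Load=-1, Strain=7]  = 15
Without intervention: Strain = 3Stress - Load + 2  [with Stress=4, Load=-1]  = 15; Temp = -3Load + Strain + 5  [with Load=-1, Strain=15]  = 23.
Change = 15 − 23 = -8.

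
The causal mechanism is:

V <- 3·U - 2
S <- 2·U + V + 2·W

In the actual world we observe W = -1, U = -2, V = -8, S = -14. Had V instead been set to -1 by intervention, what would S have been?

-7

The intervention breaks the incoming arrows to V: V <- 3·U - 2 no longer applies, and V = -1.
S = 2·U + V + 2·W  [with U=-2, V=-1, W=-1]  = -7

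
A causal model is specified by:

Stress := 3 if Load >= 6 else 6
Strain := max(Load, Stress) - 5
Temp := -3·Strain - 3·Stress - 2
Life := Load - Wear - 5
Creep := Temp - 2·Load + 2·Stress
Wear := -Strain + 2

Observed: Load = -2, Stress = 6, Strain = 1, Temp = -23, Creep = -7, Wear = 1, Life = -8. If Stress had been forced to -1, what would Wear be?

Under do(Stress=-1), the mechanism Stress := 3 if Load >= 6 else 6 is discarded; Stress is fixed at -1.
Strain = max(Load, Stress) - 5  [with Load=-2, Stress=-1]  = -6
Wear = -Strain + 2  [with Strain=-6]  = 8

8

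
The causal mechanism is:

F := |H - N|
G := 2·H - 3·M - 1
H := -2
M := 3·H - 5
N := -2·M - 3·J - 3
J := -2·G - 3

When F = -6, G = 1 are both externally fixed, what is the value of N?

34

Under do(F = -6, G = 1), each intervened variable's structural equation is replaced by its fixed value.
M = 3·H - 5  [with H=-2]  = -11
J = -2·G - 3  [with G=1]  = -5
N = -2·M - 3·J - 3  [with M=-11, J=-5]  = 34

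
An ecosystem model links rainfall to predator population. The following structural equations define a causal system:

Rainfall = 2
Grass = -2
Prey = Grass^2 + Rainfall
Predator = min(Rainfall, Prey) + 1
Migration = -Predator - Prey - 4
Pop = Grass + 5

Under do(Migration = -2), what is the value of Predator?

The intervention breaks the incoming arrows to Migration: Migration = -Predator - Prey - 4 no longer applies, and Migration = -2.
Since Predator is not a descendant of the intervened variable, it is unaffected.
Prey = Grass^2 + Rainfall  [with Grass=-2, Rainfall=2]  = 6
Predator = min(Rainfall, Prey) + 1  [with Rainfall=2, Prey=6]  = 3

3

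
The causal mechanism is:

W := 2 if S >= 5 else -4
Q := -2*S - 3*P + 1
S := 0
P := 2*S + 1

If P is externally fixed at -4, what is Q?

13

Under do(P=-4), the mechanism P := 2*S + 1 is discarded; P is fixed at -4.
Q = -2*S - 3*P + 1  [with S=0, P=-4]  = 13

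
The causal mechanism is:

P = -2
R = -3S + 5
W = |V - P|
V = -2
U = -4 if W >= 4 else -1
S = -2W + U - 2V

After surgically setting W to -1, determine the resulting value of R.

The intervention breaks the incoming arrows to W: W = |V - P| no longer applies, and W = -1.
U = -4 if W >= 4 else -1  [with W=-1]  = -1
S = -2W + U - 2V  [with W=-1, U=-1, V=-2]  = 5
R = -3S + 5  [with S=5]  = -10

-10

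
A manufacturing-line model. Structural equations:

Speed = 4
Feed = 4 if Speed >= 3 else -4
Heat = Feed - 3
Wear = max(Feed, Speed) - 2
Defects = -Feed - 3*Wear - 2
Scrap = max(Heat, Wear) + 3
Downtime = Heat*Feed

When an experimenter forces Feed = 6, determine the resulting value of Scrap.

7

Under do(Feed=6), the mechanism Feed = 4 if Speed >= 3 else -4 is discarded; Feed is fixed at 6.
Heat = Feed - 3  [with Feed=6]  = 3
Wear = max(Feed, Speed) - 2  [with Feed=6, Speed=4]  = 4
Scrap = max(Heat, Wear) + 3  [with Heat=3, Wear=4]  = 7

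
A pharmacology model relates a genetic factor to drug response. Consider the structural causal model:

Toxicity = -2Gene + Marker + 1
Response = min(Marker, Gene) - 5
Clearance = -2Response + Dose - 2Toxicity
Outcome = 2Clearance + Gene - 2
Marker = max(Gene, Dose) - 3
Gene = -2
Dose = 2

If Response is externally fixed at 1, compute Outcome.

The intervention breaks the incoming arrows to Response: Response = min(Marker, Gene) - 5 no longer applies, and Response = 1.
Marker = max(Gene, Dose) - 3  [with Gene=-2, Dose=2]  = -1
Toxicity = -2Gene + Marker + 1  [with Gene=-2, Marker=-1]  = 4
Clearance = -2Response + Dose - 2Toxicity  [with Response=1, Dose=2, Toxicity=4]  = -8
Outcome = 2Clearance + Gene - 2  [with Clearance=-8, Gene=-2]  = -20

-20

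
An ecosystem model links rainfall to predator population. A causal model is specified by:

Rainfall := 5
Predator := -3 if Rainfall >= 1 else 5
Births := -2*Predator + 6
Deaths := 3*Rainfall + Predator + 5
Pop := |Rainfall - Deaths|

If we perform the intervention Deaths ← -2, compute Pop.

7

Intervening sets Deaths = -2 and removes its equation (Deaths := 3*Rainfall + Predator + 5).
Pop = |Rainfall - Deaths|  [with Rainfall=5, Deaths=-2]  = 7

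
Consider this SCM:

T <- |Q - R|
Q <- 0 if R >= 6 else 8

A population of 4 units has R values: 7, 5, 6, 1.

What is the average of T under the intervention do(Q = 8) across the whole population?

Under do(Q=8), Q's equation is replaced by Q=8 for every unit. Per-unit T: 1, 3, 2, 7. Mean = 3.25.

3.25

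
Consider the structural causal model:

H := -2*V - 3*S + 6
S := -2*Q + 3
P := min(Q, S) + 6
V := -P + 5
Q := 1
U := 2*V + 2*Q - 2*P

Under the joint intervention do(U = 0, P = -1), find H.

-9

The joint intervention fixes U = 0, P = -1, removing each variable's own equation.
S = -2*Q + 3  [with Q=1]  = 1
V = -P + 5  [with P=-1]  = 6
H = -2*V - 3*S + 6  [with V=6, S=1]  = -9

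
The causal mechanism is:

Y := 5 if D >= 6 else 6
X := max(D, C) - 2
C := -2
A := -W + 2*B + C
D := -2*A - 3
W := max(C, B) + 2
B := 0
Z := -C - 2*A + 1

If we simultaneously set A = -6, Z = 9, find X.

7

The joint intervention fixes A = -6, Z = 9, removing each variable's own equation.
D = -2*A - 3  [with A=-6]  = 9
X = max(D, C) - 2  [with D=9, C=-2]  = 7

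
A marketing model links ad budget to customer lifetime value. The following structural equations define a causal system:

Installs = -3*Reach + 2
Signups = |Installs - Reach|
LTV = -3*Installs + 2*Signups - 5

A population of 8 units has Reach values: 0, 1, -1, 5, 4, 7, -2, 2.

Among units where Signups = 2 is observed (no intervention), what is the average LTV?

-2.5

Conditioning on Signups=2 selects the 2 unit(s) with Reach ∈ {0, 1}. Their LTV values: -7, 2. Mean = -2.5.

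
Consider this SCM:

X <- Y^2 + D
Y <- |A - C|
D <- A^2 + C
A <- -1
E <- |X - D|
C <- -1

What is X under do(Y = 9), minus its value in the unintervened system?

Intervening sets Y = 9 and removes its equation (Y <- |A - C|).
D = A^2 + C  [with A=-1, C=-1]  = 0
X = Y^2 + D  [with Y=9, D=0]  = 81
Without intervention: D = A^2 + C  [with A=-1, C=-1]  = 0; Y = |A - C|  [with A=-1, C=-1]  = 0; X = Y^2 + D  [with Y=0, D=0]  = 0.
Change = 81 − 0 = 81.

81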